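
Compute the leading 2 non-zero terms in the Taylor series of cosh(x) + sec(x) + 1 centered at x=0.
x^2 + 3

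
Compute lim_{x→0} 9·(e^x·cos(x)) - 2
Direct substitution at x = 0 gives 7.

Final answer: 7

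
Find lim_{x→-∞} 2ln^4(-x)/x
This is an ∞/∞ indeterminate form as x → -∞.
Compare growth rates of the dominant terms (exponentials ≫ polynomials ≫ logarithms), or apply L'Hôpital's rule; the quotient → 0.
Limit = 0.

Final answer: 0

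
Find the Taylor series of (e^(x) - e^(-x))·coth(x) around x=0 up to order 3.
x^2 + 2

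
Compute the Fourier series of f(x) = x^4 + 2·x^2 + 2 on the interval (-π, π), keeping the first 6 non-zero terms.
(40 - 8·π^2)·cos(x) + (-1 + 2·π^2)·cos(2·x) + (-8·π^2/9 - 8/27)·cos(3·x) + (5/16 + π^2/2)·cos(4·x) + (-8·π^2/25 - 152/625)·cos(5·x) + 2 + 2·π^2/3 + π^4/5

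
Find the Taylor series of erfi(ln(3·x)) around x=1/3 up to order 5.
6·(x - 1/3)/√(π) - 9·(x - 1/3)^2/√(π) + 36·(x - 1/3)^3/√(π) - 243·(x - 1/3)^4/(2·√(π)) + 4293·(x - 1/3)^5/(10·√(π))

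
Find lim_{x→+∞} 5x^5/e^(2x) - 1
The quotient is an ∞/∞ indeterminate form as x → +∞.
The exponential denominator e^(2x) dominates the polynomial numerator (e^x ≫ x^5 as x → ∞), so the quotient → 0.
Adding the constant: 0 - 1 = -1. Limit = -1.

Final answer: -1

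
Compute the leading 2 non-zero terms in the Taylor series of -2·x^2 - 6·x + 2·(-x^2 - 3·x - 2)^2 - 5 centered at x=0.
18·x + 3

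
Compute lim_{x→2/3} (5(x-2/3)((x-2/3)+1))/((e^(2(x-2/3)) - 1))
Both numerator and denominator → 0 as x → 2/3; this is a 0/0 indeterminate form.
Expand each to leading order near x = 2/3: numerator ~ 5·(x - 2/3), denominator ~ 2·(x - 2/3).
The limit of the ratio is 5/2.

Final answer: 5/2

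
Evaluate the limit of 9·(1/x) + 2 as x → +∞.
Evaluate the dominant behaviour as x → +∞; each term tends to a finite value or vanishes.
Limit = 2.

Final answer: 2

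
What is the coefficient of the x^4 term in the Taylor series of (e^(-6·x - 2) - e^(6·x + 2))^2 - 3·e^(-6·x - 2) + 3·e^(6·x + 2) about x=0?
-162·e^(-2) + 162·e^(2) + (-e^(2) + e^(-2))^2·(108·e^(-2)/(-e^(2) + e^(-2)) - 108·e^(2)/(-e^(2) + e^(-2)) + (18·e^(-2)/(-e^(2) + e^(-2)) - 18·e^(2)/(-e^(2) + e^(-2)))^2 + 2·(-36·e^(-2)/(-e^(2) + e^(-2)) - 36·e^(2)/(-e^(2) + e^(-2)))·(-6·e^(-2)/(-e^(2) + e^(-2)) - 6·e^(2)/(-e^(2) + e^(-2))))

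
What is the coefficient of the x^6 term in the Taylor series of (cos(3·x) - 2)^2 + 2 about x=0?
Expand to order 6: (cos(3·x) - 2)^2 + 2 = -567·x^6/20 + 27·x^4/2 + 9·x^2 + 3 + O(x^7).
The coefficient of x^6 is -567/20.

Final answer: -567/20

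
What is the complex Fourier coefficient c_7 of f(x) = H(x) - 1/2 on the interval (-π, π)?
Compute the real Fourier coefficients first: a_7 = 0, b_7 = 2/(7·π).
Then c_7 = (a_7 − i·b_7)/2 = -i/(7·π).

Final answer: -i/(7·π)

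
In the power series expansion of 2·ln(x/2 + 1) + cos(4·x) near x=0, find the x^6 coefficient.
Expand to order 6: 2·ln(x/2 + 1) + cos(4·x) = -16399·x^6/2880 + x^5/80 + 1021·x^4/96 + x^3/12 - 33·x^2/4 + x + 1 + O(x^7).
The coefficient of x^6 is -16399/2880.

Final answer: -16399/2880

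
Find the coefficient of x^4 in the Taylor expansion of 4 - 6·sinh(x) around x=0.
Expand to order 4: 4 - 6·sinh(x) = -x^3 - 6·x + 4 + O(x^5).
The coefficient of x^4 is 0.

Final answer: 0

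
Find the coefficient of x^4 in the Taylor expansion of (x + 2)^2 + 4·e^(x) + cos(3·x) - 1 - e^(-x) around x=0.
Expand to order 4: (x + 2)^2 + 4·e^(x) + cos(3·x) - 1 - e^(-x) = 7·x^4/2 + 5·x^3/6 - 2·x^2 + 9·x + 7 + O(x^5).
The coefficient of x^4 is 7/2.

Final answer: 7/2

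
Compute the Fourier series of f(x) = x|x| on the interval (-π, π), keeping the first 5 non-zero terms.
(-8 + 2·π^2)·sin(x)/π - π·sin(2·x) + (-8 + 18·π^2)·sin(3·x)/(27·π) - π·sin(4·x)/2 + (-8 + 50·π^2)·sin(5·x)/(125·π)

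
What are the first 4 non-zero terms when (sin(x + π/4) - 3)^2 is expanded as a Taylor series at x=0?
x^3·(-3 + √(2)/2)^2·(-1/(2·(-3 + √(2)/2)^2) - √(2)/(6·(-3 + √(2)/2))) + x^2·(-3 + √(2)/2)^2·(1/(2·(-3 + √(2)/2)^2) - √(2)/(2·(-3 + √(2)/2))) + √(2)·x·(-3 + √(2)/2) + (-3 + √(2)/2)^2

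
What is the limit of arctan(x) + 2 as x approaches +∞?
Evaluate the dominant behaviour as x → +∞; each term tends to a finite value or vanishes.
Limit = π/2 + 2.

Final answer: π/2 + 2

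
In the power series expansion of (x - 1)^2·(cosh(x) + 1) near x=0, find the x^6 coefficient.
Expand to order 6: (x - 1)^2·(cosh(x) + 1) = 31·x^6/720 - x^5/12 + 13·x^4/24 - x^3 + 5·x^2/2 - 4·x + 2 + O(x^7).
The coefficient of x^6 is 31/720.

Final answer: 31/720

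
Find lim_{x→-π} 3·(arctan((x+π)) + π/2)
Direct substitution at x = -π gives 3·π/2.

Final answer: 3·π/2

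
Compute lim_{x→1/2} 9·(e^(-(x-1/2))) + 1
Direct substitution at x = 1/2 gives 10.

Final answer: 10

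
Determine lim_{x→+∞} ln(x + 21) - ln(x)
This is an ∞ − ∞ indeterminate form.
Combine the logarithms: ln(x+21) − ln(x) = ln((x+21)/(x)) = ln(1 + 21/(x)) → ln(1) = 0.
Limit = 0.

Final answer: 0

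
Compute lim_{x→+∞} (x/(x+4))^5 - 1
As x → +∞: x/(x+4) = 1/(1 + 4/x) → 1, and the 5th power of a limit-1 base also → 1; with the additive constant, 1 - 1 = 0.
Limit = 0.

Final answer: 0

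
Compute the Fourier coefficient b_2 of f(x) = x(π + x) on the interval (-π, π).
b_2 = (1/π) ∫_{-π}^{π} f(x)·sin(2x) dx.
Evaluate the integral (use parity and integration by parts as needed): b_2 = -π.

Final answer: -π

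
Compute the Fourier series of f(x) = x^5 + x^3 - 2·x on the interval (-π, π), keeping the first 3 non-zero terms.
(-38·π^2 + 2·π^4 + 224)·sin(x) + (-π^4 - 4 + 4·π^2)·sin(2·x) + (-22·π^2/27 - 64/81 + 2·π^4/3)·sin(3·x)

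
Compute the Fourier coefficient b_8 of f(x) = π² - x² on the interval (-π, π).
b_8 = (1/π) ∫_{-π}^{π} f(x)·sin(8x) dx.
Evaluate the integral (use parity and integration by parts as needed): b_8 = 0.

Final answer: 0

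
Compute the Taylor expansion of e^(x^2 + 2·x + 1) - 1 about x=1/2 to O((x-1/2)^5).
-1 + e^(9/4) + 3·e^(9/4)·(x - 1/2) + 11·e^(9/4)·(x - 1/2)^2/2 + 15·e^(9/4)·(x - 1/2)^3/2 + 67·e^(9/4)·(x - 1/2)^4/8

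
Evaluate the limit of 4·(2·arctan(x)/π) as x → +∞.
Evaluate the dominant behaviour as x → +∞; each term tends to a finite value or vanishes.
Limit = 4.

Final answer: 4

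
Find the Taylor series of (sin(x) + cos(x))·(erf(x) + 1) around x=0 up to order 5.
x^5·(1/120 + 37/(60·√(π))) + x^4·(1/24 - 1/√(π)) + x^3·(-5/(3·√(π)) - 1/6) + x^2·(-1/2 + 2/√(π)) + x·(1 + 2/√(π)) + 1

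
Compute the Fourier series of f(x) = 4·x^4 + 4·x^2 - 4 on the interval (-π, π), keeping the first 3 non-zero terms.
(176 - 32·π^2)·cos(x) + (-8 + 8·π^2)·cos(2·x) - 4 + 4·π^2/3 + 4·π^4/5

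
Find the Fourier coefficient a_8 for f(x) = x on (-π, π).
a_8 = (1/π) ∫_{-π}^{π} f(x)·cos(8x) dx.
Evaluate the integral (use parity and integration by parts as needed): a_8 = 0.

Final answer: 0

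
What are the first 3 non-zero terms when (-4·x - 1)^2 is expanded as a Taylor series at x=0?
16·x^2 + 8·x + 1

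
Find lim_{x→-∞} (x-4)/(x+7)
Evaluate the dominant behaviour as x → -∞; each term tends to a finite value or vanishes.
Limit = 1.

Final answer: 1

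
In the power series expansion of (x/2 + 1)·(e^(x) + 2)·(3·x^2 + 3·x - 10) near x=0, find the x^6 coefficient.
293/720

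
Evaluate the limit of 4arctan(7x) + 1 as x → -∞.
Evaluate the dominant behaviour as x → -∞; each term tends to a finite value or vanishes.
Limit = 1 - 2·π.

Final answer: 1 - 2·π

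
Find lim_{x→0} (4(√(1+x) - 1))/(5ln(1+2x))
Both numerator and denominator → 0 as x → 0; this is a 0/0 indeterminate form.
Expand each to leading order near x = 0: numerator ~ 2·x, denominator ~ 10·x.
The limit of the ratio is 1/5.

Final answer: 1/5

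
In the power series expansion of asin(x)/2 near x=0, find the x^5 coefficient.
Expand to order 5: asin(x)/2 = 3·x^5/80 + x^3/12 + x/2 + O(x^6).
The coefficient of x^5 is 3/80.

Final answer: 3/80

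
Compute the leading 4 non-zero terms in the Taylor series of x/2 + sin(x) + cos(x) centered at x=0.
-x^3/6 - x^2/2 + 3·x/2 + 1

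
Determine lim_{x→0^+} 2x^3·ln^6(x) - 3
The product is a 0·∞ indeterminate form at x → 0⁺.
Rewrite the product as 2·ln^6(x) / x^(-3) and apply L'Hôpital, or use the standard hierarchy x^(-3) ≫ |ln x|^6 as x → 0⁺.
The indeterminate product → 0, so the limit = -3.

Final answer: -3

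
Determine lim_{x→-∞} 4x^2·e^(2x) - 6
The product is a 0·∞ indeterminate form at x → -∞.
Rewrite the product as 4x^2 / e^(-2x) (an ∞/∞ form) and apply L'Hôpital, or use the standard hierarchy e^(2|x|) ≫ |x^2| as x → -∞.
The indeterminate product → 0, so the limit = -6.

Final answer: -6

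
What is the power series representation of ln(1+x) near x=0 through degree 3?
x^3/3 - x^2/2 + x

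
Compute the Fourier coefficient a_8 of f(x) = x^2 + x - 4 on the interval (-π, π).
a_8 = (1/π) ∫_{-π}^{π} f(x)·cos(8x) dx.
Evaluate the integral (use parity and integration by parts as needed): a_8 = 1/16.

Final answer: 1/16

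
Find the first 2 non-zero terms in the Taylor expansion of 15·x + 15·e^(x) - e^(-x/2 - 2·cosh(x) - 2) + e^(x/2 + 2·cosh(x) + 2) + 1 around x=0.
x·(e^(-4)/2 + e^(4)/2 + 30) - e^(-4) + 16 + e^(4)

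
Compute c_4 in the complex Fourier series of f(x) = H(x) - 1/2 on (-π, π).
Compute the real Fourier coefficients first: a_4 = 0, b_4 = 0.
Then c_4 = (a_4 − i·b_4)/2 = 0.

Final answer: 0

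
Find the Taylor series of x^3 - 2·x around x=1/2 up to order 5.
-7/8 - 5·(x - 1/2)/4 + 3·(x - 1/2)^2/2 + (x - 1/2)^3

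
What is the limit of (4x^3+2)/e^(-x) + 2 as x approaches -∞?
The quotient is an ∞/∞ indeterminate form as x → -∞.
Compare growth rates of the dominant terms (exponentials ≫ polynomials ≫ logarithms), or apply L'Hôpital's rule; the quotient → 0.
Adding the constant: 0 + 2 = 2. Limit = 2.

Final answer: 2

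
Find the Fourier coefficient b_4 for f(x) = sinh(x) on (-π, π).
b_4 = (1/π) ∫_{-π}^{π} f(x)·sin(4x) dx.
Evaluate the integral (use parity and integration by parts as needed): b_4 = -8·sinh(π)/(17·π).

Final answer: -8·sinh(π)/(17·π)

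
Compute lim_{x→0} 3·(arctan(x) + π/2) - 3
Direct substitution at x = 0 gives -3 + 3·π/2.

Final answer: -3 + 3·π/2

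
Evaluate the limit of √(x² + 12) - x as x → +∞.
This is an ∞ − ∞ indeterminate form.
Multiply and divide by the conjugate √(x²+12) + x; the x² terms cancel, leaving 12/(√(x²+12)+x) → 0.
Limit = 0.

Final answer: 0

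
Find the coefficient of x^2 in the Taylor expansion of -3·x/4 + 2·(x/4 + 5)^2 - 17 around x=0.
Expand to order 2: -3·x/4 + 2·(x/4 + 5)^2 - 17 = x^2/8 + 17·x/4 + 33 + O(x^3).
The coefficient of x^2 is 1/8.

Final answer: 1/8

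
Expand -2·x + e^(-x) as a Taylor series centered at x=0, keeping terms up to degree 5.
-x^5/120 + x^4/24 - x^3/6 + x^2/2 - 3·x + 1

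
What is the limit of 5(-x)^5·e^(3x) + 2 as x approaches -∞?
The product is a 0·∞ indeterminate form at x → -∞.
Rewrite the product as 5(-x)^5 / e^(-3x) (an ∞/∞ form) and apply L'Hôpital, or use the standard hierarchy e^(3|x|) ≫ |(-x)^5| as x → -∞.
The indeterminate product → 0, so the limit = 2.

Final answer: 2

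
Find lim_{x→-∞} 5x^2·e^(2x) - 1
The product is a 0·∞ indeterminate form at x → -∞.
Rewrite the product as 5x^2 / e^(-2x) (an ∞/∞ form) and apply L'Hôpital, or use the standard hierarchy e^(2|x|) ≫ |x^2| as x → -∞.
The indeterminate product → 0, so the limit = -1.

Final answer: -1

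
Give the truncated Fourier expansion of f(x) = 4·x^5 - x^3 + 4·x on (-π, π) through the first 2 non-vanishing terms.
(-162·π^2 + 8·π^4 + 980)·sin(x) + (-4·π^4 - 71/2 + 21·π^2)·sin(2·x)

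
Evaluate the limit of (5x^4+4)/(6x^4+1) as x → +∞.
This is an ∞/∞ indeterminate form as x → +∞.
Divide numerator and denominator by x^4 and let the lower-order terms vanish; the leading terms give 5/6.
Limit = 5/6.

Final answer: 5/6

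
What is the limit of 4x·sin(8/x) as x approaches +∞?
As x → +∞: let u = 8/x → 0⁺; then 4·x·sin(8/x) = 4·8·sin(u)/u → 4·8·1 = 32.
Limit = 32.

Final answer: 32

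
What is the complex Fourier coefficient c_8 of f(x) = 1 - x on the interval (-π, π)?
Compute the real Fourier coefficients first: a_8 = 0, b_8 = 1/4.
Then c_8 = (a_8 − i·b_8)/2 = -i/8.

Final answer: -i/8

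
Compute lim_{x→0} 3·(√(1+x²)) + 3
Direct substitution at x = 0 gives 6.

Final answer: 6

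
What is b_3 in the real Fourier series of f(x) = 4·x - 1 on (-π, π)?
b_3 = (1/π) ∫_{-π}^{π} f(x)·sin(3x) dx.
Evaluate the integral (use parity and integration by parts as needed): b_3 = 8/3.

Final answer: 8/3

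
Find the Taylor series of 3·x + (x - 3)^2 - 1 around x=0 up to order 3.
x^2 - 3·x + 8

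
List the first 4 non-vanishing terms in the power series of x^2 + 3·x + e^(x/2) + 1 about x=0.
x^3/48 + 9·x^2/8 + 7·x/2 + 2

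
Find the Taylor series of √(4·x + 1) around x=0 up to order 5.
28·x^5 - 10·x^4 + 4·x^3 - 2·x^2 + 2·x + 1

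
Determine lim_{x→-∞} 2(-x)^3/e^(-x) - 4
The quotient is an ∞/∞ indeterminate form as x → -∞.
Compare growth rates of the dominant terms (exponentials ≫ polynomials ≫ logarithms), or apply L'Hôpital's rule; the quotient → 0.
Adding the constant: 0 - 4 = -4. Limit = -4.

Final answer: -4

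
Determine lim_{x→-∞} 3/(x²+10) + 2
Evaluate the dominant behaviour as x → -∞; each term tends to a finite value or vanishes.
Limit = 2.

Final answer: 2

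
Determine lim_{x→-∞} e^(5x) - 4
Evaluate the dominant behaviour as x → -∞; each term tends to a finite value or vanishes.
Limit = -4.

Final answer: -4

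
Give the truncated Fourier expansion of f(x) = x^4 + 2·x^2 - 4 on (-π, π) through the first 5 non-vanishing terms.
(40 - 8·π^2)·cos(x) + (-1 + 2·π^2)·cos(2·x) + (-8·π^2/9 - 8/27)·cos(3·x) + (5/16 + π^2/2)·cos(4·x) - 4 + 2·π^2/3 + π^4/5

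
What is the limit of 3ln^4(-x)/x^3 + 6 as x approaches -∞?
The quotient is an ∞/∞ indeterminate form as x → -∞.
Compare growth rates of the dominant terms (exponentials ≫ polynomials ≫ logarithms), or apply L'Hôpital's rule; the quotient → 0.
Adding the constant: 0 + 6 = 6. Limit = 6.

Final answer: 6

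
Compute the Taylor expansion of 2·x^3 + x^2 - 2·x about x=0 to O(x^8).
2·x^3 + x^2 - 2·x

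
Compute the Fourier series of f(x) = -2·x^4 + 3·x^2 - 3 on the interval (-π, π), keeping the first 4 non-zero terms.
(-108 + 16·π^2)·cos(x) + (9 - 4·π^2)·cos(2·x) + (-68/27 + 16·π^2/9)·cos(3·x) - 2·π^4/5 - 3 + π^2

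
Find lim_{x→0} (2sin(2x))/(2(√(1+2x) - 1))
Both numerator and denominator → 0 as x → 0; this is a 0/0 indeterminate form.
Expand each to leading order near x = 0: numerator ~ 4·x, denominator ~ 2·x.
The limit of the ratio is 2.

Final answer: 2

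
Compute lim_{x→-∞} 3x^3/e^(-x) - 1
The quotient is an ∞/∞ indeterminate form as x → -∞.
Compare growth rates of the dominant terms (exponentials ≫ polynomials ≫ logarithms), or apply L'Hôpital's rule; the quotient → 0.
Adding the constant: 0 - 1 = -1. Limit = -1.

Final answer: -1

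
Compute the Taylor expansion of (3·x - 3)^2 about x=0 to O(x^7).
9·x^2 - 18·x + 9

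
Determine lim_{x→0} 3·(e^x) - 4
Direct substitution at x = 0 gives -1.

Final answer: -1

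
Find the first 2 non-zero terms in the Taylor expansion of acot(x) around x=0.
-x + π/2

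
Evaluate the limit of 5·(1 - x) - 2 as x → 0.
Direct substitution at x = 0 gives 3.

Final answer: 3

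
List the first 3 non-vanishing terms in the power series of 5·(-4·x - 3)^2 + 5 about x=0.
80·x^2 + 120·x + 50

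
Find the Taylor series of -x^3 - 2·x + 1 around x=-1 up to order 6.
4 - 5·(x + 1) + 3·(x + 1)^2 - (x + 1)^3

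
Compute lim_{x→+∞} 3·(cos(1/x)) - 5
Evaluate the dominant behaviour as x → +∞; each term tends to a finite value or vanishes.
Limit = -2.

Final answer: -2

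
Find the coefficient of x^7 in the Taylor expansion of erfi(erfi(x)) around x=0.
Expand to order 7: erfi(erfi(x)) = x^7·(2/(21·π) + 128/(21·π^4) + 152/(45·π^2) + 32/(3·π^3)) + x^5·(2/(5·π) + 32/(5·π^3) + 16/(3·π^2)) + x^3·(4/(3·π) + 16/(3·π^2)) + 4·x/π + O(x^8).
The coefficient of x^7 is 2/(21·π) + 128/(21·π^4) + 152/(45·π^2) + 32/(3·π^3).

Final answer: 2/(21·π) + 128/(21·π^4) + 152/(45·π^2) + 32/(3·π^3)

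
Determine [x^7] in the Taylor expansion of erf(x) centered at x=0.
Expand to order 7: erf(x) = -x^7/(21·√(π)) + x^5/(5·√(π)) - 2·x^3/(3·√(π)) + 2·x/√(π) + O(x^8).
The coefficient of x^7 is -1/(21·√(π)).

Final answer: -1/(21·√(π))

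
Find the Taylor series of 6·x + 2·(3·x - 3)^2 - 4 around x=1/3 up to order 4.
6 - 18·(x - 1/3) + 18·(x - 1/3)^2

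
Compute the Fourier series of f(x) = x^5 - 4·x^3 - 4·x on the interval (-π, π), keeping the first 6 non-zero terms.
(-48·π^2 + 2·π^4 + 280)·sin(x) + (-π^4 - 19/2 + 9·π^2)·sin(2·x) + (-112·π^2/27 + 8/81 + 2·π^4/3)·sin(3·x) + (-π^4/2 + 65/64 + 21·π^2/8)·sin(4·x) + (-48·π^2/25 - 712/625 + 2·π^4/5)·sin(5·x) + (-π^4/3 + 175/162 + 41·π^2/27)·sin(6·x)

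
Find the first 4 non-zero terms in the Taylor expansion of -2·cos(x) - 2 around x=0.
x^6/360 - x^4/12 + x^2 - 4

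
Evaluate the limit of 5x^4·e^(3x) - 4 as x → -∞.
The product is a 0·∞ indeterminate form at x → -∞.
Rewrite the product as 5x^4 / e^(-3x) (an ∞/∞ form) and apply L'Hôpital, or use the standard hierarchy e^(3|x|) ≫ |x^4| as x → -∞.
The indeterminate product → 0, so the limit = -4.

Final answer: -4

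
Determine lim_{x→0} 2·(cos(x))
Direct substitution at x = 0 gives 2.

Final answer: 2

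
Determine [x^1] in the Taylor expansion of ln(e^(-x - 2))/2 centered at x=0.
Expand to order 1: ln(e^(-x - 2))/2 = -x/2 - 1 + O(x^2).
The coefficient of x^1 is -1/2.

Final answer: -1/2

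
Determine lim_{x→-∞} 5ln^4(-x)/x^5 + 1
The quotient is an ∞/∞ indeterminate form as x → -∞.
Compare growth rates of the dominant terms (exponentials ≫ polynomials ≫ logarithms), or apply L'Hôpital's rule; the quotient → 0.
Adding the constant: 0 + 1 = 1. Limit = 1.

Final answer: 1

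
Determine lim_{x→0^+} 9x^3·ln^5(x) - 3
The product is a 0·∞ indeterminate form at x → 0⁺.
Rewrite the product as 9·ln^5(x) / x^(-3) and apply L'Hôpital, or use the standard hierarchy x^(-3) ≫ |ln x|^5 as x → 0⁺.
The indeterminate product → 0, so the limit = -3.

Final answer: -3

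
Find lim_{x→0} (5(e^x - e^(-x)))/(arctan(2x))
Both numerator and denominator → 0 as x → 0; this is a 0/0 indeterminate form.
Expand each to leading order near x = 0: numerator ~ 10·x, denominator ~ 2·x.
The limit of the ratio is 5.

Final answer: 5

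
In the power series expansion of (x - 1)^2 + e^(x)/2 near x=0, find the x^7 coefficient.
Expand to order 7: (x - 1)^2 + e^(x)/2 = x^7/10080 + x^6/1440 + x^5/240 + x^4/48 + x^3/12 + 5·x^2/4 - 3·x/2 + 3/2 + O(x^8).
The coefficient of x^7 is 1/10080.

Final answer: 1/10080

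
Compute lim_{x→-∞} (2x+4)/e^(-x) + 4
The quotient is an ∞/∞ indeterminate form as x → -∞.
Compare growth rates of the dominant terms (exponentials ≫ polynomials ≫ logarithms), or apply L'Hôpital's rule; the quotient → 0.
Adding the constant: 0 + 4 = 4. Limit = 4.

Final answer: 4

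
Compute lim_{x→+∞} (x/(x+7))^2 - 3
As x → +∞: x/(x+7) = 1/(1 + 7/x) → 1, and the 2nd power of a limit-1 base also → 1; with the additive constant, 1 - 3 = -2.
Limit = -2.

Final answer: -2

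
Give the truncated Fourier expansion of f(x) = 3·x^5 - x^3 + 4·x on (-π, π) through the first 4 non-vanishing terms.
(-122·π^2 + 6·π^4 + 740)·sin(x) + (-3·π^4 - 28 + 16·π^2)·sin(2·x) + (-46·π^2/9 + 164/27 + 2·π^4)·sin(3·x) + (-3·π^4/2 - 185/64 + 19·π^2/8)·sin(4·x)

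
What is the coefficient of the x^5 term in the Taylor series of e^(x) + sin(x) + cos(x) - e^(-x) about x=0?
Expand to order 5: e^(x) + sin(x) + cos(x) - e^(-x) = x^5/40 + x^4/24 + x^3/6 - x^2/2 + 3·x + 1 + O(x^6).
The coefficient of x^5 is 1/40.

Final answer: 1/40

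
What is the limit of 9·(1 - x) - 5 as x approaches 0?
Direct substitution at x = 0 gives 4.

Final answer: 4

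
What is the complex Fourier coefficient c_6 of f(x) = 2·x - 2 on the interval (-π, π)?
Compute the real Fourier coefficients first: a_6 = 0, b_6 = -2/3.
Then c_6 = (a_6 − i·b_6)/2 = i/3.

Final answer: i/3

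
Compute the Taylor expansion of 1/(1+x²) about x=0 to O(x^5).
x^4 - x^2 + 1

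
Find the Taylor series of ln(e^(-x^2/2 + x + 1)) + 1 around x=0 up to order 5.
-x^2/2 + x + 2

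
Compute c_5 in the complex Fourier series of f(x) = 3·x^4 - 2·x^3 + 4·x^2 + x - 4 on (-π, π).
Compute the real Fourier coefficients first: a_5 = -24·π^2/25 - 256/625, b_5 = 74/125 - 4·π^2/5.
Then c_5 = (a_5 − i·b_5)/2 = -12·π^2/25 - 128/625 - 37·i/125 + 2·i·π^2/5.

Final answer: -12·π^2/25 - 128/625 - 37·i/125 + 2·i·π^2/5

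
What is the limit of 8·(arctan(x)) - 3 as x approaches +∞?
Evaluate the dominant behaviour as x → +∞; each term tends to a finite value or vanishes.
Limit = -3 + 4·π.

Final answer: -3 + 4·π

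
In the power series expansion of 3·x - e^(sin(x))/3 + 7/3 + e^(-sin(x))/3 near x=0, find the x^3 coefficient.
Expand to order 3: 3·x - e^(sin(x))/3 + 7/3 + e^(-sin(x))/3 = 7·x/3 + 7/3 + O(x^4).
The coefficient of x^3 is 0.

Final answer: 0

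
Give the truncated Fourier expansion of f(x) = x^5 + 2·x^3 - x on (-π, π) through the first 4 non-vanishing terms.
(-36·π^2 + 2·π^4 + 214)·sin(x) + (-π^4 - 7/2 + 3·π^2)·sin(2·x) + (-4·π^2/27 - 46/81 + 2·π^4/3)·sin(3·x) + (-π^4/2 - 3·π^2/8 + 41/64)·sin(4·x)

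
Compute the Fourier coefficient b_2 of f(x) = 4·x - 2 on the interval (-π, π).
b_2 = (1/π) ∫_{-π}^{π} f(x)·sin(2x) dx.
Evaluate the integral (use parity and integration by parts as needed): b_2 = -4.

Final answer: -4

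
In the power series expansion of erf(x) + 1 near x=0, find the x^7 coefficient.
Expand to order 7: erf(x) + 1 = -x^7/(21·√(π)) + x^5/(5·√(π)) - 2·x^3/(3·√(π)) + 2·x/√(π) + 1 + O(x^8).
The coefficient of x^7 is -1/(21·√(π)).

Final answer: -1/(21·√(π))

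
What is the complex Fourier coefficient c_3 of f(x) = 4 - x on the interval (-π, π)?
Compute the real Fourier coefficients first: a_3 = 0, b_3 = -2/3.
Then c_3 = (a_3 − i·b_3)/2 = i/3.

Final answer: i/3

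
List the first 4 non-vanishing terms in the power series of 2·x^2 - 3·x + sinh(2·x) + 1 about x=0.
4·x^3/3 + 2·x^2 - x + 1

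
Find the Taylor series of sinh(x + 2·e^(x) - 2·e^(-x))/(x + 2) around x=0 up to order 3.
91·x^3/8 - 5·x^2/4 + 5·x/2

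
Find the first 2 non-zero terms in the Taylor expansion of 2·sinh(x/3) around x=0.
x^3/81 + 2·x/3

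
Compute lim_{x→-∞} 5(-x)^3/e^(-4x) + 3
The quotient is an ∞/∞ indeterminate form as x → -∞.
Compare growth rates of the dominant terms (exponentials ≫ polynomials ≫ logarithms), or apply L'Hôpital's rule; the quotient → 0.
Adding the constant: 0 + 3 = 3. Limit = 3.

Final answer: 3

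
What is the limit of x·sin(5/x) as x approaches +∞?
As x → +∞: let u = 5/x → 0⁺; then x·sin(5/x) = 5·sin(u)/u → 5·1 = 5.
Limit = 5.

Final answer: 5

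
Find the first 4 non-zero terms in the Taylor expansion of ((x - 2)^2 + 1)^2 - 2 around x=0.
-8·x^3 + 26·x^2 - 40·x + 23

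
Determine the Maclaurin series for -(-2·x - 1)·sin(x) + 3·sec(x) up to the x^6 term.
13·x^6/48 + x^5/120 + 7·x^4/24 - x^3/6 + 7·x^2/2 + x + 3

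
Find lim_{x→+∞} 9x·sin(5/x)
As x → +∞: let u = 5/x → 0⁺; then 9·x·sin(5/x) = 9·5·sin(u)/u → 9·5·1 = 45.
Limit = 45.

Final answer: 45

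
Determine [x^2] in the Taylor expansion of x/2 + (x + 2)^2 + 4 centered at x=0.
Expand to order 2: x/2 + (x + 2)^2 + 4 = x^2 + 9·x/2 + 8 + O(x^3).
The coefficient of x^2 is 1.

Final answer: 1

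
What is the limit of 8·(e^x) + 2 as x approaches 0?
Direct substitution at x = 0 gives 10.

Final answer: 10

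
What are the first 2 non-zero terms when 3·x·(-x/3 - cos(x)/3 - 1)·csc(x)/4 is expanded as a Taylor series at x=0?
-x/4 - 1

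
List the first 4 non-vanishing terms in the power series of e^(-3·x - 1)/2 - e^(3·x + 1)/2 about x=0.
x^3·(-9·e/4 - 9·e^(-1)/4) + x^2·(-9·e/4 + 9·e^(-1)/4) + x·(-3·e/2 - 3·e^(-1)/2) - e/2 + e^(-1)/2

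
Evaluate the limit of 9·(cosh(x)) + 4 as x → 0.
Direct substitution at x = 0 gives 13.

Final answer: 13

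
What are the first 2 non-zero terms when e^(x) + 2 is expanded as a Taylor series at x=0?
x + 3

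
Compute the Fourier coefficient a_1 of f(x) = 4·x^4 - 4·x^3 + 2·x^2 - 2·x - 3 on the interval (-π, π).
a_1 = (1/π) ∫_{-π}^{π} f(x)·cos(1x) dx.
Evaluate the integral (use parity and integration by parts as needed): a_1 = 184 - 32·π^2.

Final answer: 184 - 32·π^2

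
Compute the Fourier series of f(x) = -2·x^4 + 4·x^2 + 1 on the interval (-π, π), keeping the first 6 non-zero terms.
(-112 + 16·π^2)·cos(x) + (10 - 4·π^2)·cos(2·x) + (-80/27 + 16·π^2/9)·cos(3·x) + (11/8 - π^2)·cos(4·x) + (-496/625 + 16·π^2/25)·cos(5·x) - 2·π^4/5 + 1 + 4·π^2/3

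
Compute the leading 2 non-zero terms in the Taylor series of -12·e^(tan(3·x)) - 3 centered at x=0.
-36·x - 15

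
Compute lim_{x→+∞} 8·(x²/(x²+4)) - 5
Evaluate the dominant behaviour as x → +∞; each term tends to a finite value or vanishes.
Limit = 3.

Final answer: 3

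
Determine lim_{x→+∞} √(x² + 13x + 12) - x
As x → +∞: multiply by the conjugate to get (13x+12)/(√(x²+13x+12)+x); the denominator ~ 2x, so the limit is 13/2.
Limit = 13/2.

Final answer: 13/2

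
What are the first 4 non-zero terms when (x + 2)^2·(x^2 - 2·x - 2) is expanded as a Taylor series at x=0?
2·x^3 - 6·x^2 - 16·x - 8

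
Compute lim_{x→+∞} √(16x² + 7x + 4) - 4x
As x → +∞: multiply by the conjugate to get (7x+4)/(√(16x²+7x+4)+4x); the denominator ~ 8x, so the limit is 7/8.
Limit = 7/8.

Final answer: 7/8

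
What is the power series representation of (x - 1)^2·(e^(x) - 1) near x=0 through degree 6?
19·x^6/720 + 11·x^5/120 + 5·x^4/24 + x^3/6 - 3·x^2/2 + x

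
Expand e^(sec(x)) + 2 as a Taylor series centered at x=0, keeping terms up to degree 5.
e·x^4/3 + e·x^2/2 + 2 + e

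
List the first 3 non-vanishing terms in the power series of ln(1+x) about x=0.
x^3/3 - x^2/2 + x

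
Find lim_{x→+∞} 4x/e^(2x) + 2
The quotient is an ∞/∞ indeterminate form as x → +∞.
The exponential denominator e^(2x) dominates the polynomial numerator (e^x ≫ x as x → ∞), so the quotient → 0.
Adding the constant: 0 + 2 = 2. Limit = 2.

Final answer: 2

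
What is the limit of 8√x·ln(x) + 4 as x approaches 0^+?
The product is a 0·∞ indeterminate form at x → 0⁺.
Rewrite the product as 8·ln(x) / x^(-1/2) and apply L'Hôpital, or use the standard hierarchy x^(-1/2) ≫ |ln x| as x → 0⁺.
The indeterminate product → 0, so the limit = 4.

Final answer: 4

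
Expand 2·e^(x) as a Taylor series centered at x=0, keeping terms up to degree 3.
x^3/3 + x^2 + 2·x + 2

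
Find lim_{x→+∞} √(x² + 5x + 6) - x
As x → +∞: multiply by the conjugate to get (5x+6)/(√(x²+5x+6)+x); the denominator ~ 2x, so the limit is 5/2.
Limit = 5/2.

Final answer: 5/2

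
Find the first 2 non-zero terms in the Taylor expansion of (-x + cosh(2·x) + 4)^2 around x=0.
25 - 10·x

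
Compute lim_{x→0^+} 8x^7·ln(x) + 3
The product is a 0·∞ indeterminate form at x → 0⁺.
Rewrite the product as 8·ln(x) / x^(-7) and apply L'Hôpital, or use the standard hierarchy x^(-7) ≫ |ln x| as x → 0⁺.
The indeterminate product → 0, so the limit = 3.

Final answer: 3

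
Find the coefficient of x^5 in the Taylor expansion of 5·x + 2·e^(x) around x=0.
Expand to order 5: 5·x + 2·e^(x) = x^5/60 + x^4/12 + x^3/3 + x^2 + 7·x + 2 + O(x^6).
The coefficient of x^5 is 1/60.

Final answer: 1/60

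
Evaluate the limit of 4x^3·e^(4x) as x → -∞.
This is a 0·∞ indeterminate form at x → -∞.
Rewrite the product as 4x^3 / e^(-4x) (an ∞/∞ form) and apply L'Hôpital, or use the standard hierarchy e^(4|x|) ≫ |x^3| as x → -∞.
The indeterminate product → 0, so the limit = 0.

Final answer: 0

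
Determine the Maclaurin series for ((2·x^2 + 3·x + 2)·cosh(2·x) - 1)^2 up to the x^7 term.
488·x^7/5 + 5176·x^6/45 + 108·x^5 + 248·x^4/3 + 48·x^3 + 21·x^2 + 6·x + 1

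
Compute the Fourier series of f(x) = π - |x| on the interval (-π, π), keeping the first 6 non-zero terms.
4·cos(x)/π + 4·cos(3·x)/(9·π) + 4·cos(5·x)/(25·π) + 4·cos(7·x)/(49·π) + 4·cos(9·x)/(81·π) + π/2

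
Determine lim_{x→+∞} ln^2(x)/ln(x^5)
This is an ∞/∞ indeterminate form as x → +∞.
Write ln(x^5) = 5·ln(x), reducing the quotient to ln(x)/5 → ∞.
Limit = ∞.

Final answer: ∞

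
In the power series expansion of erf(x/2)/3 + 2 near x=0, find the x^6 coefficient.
Expand to order 6: erf(x/2)/3 + 2 = x^5/(480·√(π)) - x^3/(36·√(π)) + x/(3·√(π)) + 2 + O(x^7).
The coefficient of x^6 is 0.

Final answer: 0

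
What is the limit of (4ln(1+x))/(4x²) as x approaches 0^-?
Both numerator and denominator → 0 as x → 0^-; this is a 0/0 indeterminate form.
Expand each to leading order near x = 0: numerator ~ 4·x, denominator ~ 4·x^2.
The limit of the ratio is -∞.

Final answer: -∞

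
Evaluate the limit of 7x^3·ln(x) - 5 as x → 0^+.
The product is a 0·∞ indeterminate form at x → 0⁺.
Rewrite the product as 7·ln(x) / x^(-3) and apply L'Hôpital, or use the standard hierarchy x^(-3) ≫ |ln x| as x → 0⁺.
The indeterminate product → 0, so the limit = -5.

Final answer: -5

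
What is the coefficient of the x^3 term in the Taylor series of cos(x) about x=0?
Expand to order 3: cos(x) = 1 - x^2/2 + O(x^4).
The coefficient of x^3 is 0.

Final answer: 0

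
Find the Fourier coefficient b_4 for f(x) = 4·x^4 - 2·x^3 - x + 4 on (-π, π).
b_4 = (1/π) ∫_{-π}^{π} f(x)·sin(4x) dx.
Evaluate the integral (use parity and integration by parts as needed): b_4 = 1/8 + π^2.

Final answer: 1/8 + π^2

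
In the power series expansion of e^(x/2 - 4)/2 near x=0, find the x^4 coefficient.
Expand to order 4: e^(x/2 - 4)/2 = x^4·e^(-4)/768 + x^3·e^(-4)/96 + x^2·e^(-4)/16 + x·e^(-4)/4 + e^(-4)/2 + O(x^5).
The coefficient of x^4 is e^(-4)/768.

Final answer: e^(-4)/768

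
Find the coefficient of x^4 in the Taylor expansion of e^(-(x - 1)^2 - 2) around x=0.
Expand to order 4: e^(-(x - 1)^2 - 2) = -5·x^4·e^(-3)/6 - 2·x^3·e^(-3)/3 + x^2·e^(-3) + 2·x·e^(-3) + e^(-3) + O(x^5).
The coefficient of x^4 is -5·e^(-3)/6.

Final answer: -5·e^(-3)/6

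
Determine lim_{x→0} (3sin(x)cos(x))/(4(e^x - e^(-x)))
Both numerator and denominator → 0 as x → 0; this is a 0/0 indeterminate form.
Expand each to leading order near x = 0: numerator ~ 3·x, denominator ~ 8·x.
The limit of the ratio is 3/8.

Final answer: 3/8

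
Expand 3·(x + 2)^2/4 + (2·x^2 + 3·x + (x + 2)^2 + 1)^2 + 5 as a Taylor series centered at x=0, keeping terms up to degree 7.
9·x^4 + 42·x^3 + 319·x^2/4 + 73·x + 33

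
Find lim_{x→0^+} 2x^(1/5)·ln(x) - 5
The product is a 0·∞ indeterminate form at x → 0⁺.
Rewrite the product as 2·ln(x) / x^(-1/5) and apply L'Hôpital, or use the standard hierarchy x^(-1/5) ≫ |ln x| as x → 0⁺.
The indeterminate product → 0, so the limit = -5.

Final answer: -5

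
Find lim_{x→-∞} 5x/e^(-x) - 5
The quotient is an ∞/∞ indeterminate form as x → -∞.
Compare growth rates of the dominant terms (exponentials ≫ polynomials ≫ logarithms), or apply L'Hôpital's rule; the quotient → 0.
Adding the constant: 0 - 5 = -5. Limit = -5.

Final answer: -5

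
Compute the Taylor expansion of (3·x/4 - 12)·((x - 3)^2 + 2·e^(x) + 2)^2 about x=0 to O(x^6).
-423·x^5/40 - 95·x^4/2 + 139·x^3 - 894·x^2 + 5499·x/4 - 2028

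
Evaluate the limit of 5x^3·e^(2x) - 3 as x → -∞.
The product is a 0·∞ indeterminate form at x → -∞.
Rewrite the product as 5x^3 / e^(-2x) (an ∞/∞ form) and apply L'Hôpital, or use the standard hierarchy e^(2|x|) ≫ |x^3| as x → -∞.
The indeterminate product → 0, so the limit = -3.

Final answer: -3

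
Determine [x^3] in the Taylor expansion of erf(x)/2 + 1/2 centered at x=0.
Expand to order 3: erf(x)/2 + 1/2 = -x^3/(3·√(π)) + x/√(π) + 1/2 + O(x^4).
The coefficient of x^3 is -1/(3·√(π)).

Final answer: -1/(3·√(π))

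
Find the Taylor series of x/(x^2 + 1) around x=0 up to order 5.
x^5 - x^3 + x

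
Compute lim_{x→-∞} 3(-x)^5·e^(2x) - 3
The product is a 0·∞ indeterminate form at x → -∞.
Rewrite the product as 3(-x)^5 / e^(-2x) (an ∞/∞ form) and apply L'Hôpital, or use the standard hierarchy e^(2|x|) ≫ |(-x)^5| as x → -∞.
The indeterminate product → 0, so the limit = -3.

Final answer: -3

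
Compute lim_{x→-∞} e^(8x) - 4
Evaluate the dominant behaviour as x → -∞; each term tends to a finite value or vanishes.
Limit = -4.

Final answer: -4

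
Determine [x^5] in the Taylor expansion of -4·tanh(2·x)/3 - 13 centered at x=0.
Expand to order 5: -4·tanh(2·x)/3 - 13 = -256·x^5/45 + 32·x^3/9 - 8·x/3 - 13 + O(x^6).
The coefficient of x^5 is -256/45.

Final answer: -256/45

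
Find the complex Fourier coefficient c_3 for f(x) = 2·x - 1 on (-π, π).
Compute the real Fourier coefficients first: a_3 = 0, b_3 = 4/3.
Then c_3 = (a_3 − i·b_3)/2 = -2·i/3.

Final answer: -2·i/3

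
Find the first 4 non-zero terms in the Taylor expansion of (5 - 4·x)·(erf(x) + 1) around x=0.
-10·x^3/(3·√(π)) - 8·x^2/√(π) + x·(-4 + 10/√(π)) + 5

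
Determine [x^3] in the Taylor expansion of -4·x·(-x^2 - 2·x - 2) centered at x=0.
Expand to order 3: -4·x·(-x^2 - 2·x - 2) = 4·x^3 + 8·x^2 + 8·x + O(x^4).
The coefficient of x^3 is 4.

Final answer: 4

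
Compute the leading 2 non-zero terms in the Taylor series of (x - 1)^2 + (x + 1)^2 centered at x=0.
2·x^2 + 2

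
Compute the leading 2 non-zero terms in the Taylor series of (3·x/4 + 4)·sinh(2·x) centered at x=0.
3·x^2/2 + 8·x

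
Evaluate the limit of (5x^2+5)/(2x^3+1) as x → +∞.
This is an ∞/∞ indeterminate form as x → +∞.
Divide numerator and denominator by x^3 and let the lower-order terms vanish; the numerator's degree 2 is below the denominator's degree 3, so the quotient → 0.
Limit = 0.

Final answer: 0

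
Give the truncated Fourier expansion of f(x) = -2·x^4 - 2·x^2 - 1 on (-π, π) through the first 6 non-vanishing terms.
(-88 + 16·π^2)·cos(x) + (4 - 4·π^2)·cos(2·x) + (-8/27 + 16·π^2/9)·cos(3·x) + (-π^2 - 1/8)·cos(4·x) + (104/625 + 16·π^2/25)·cos(5·x) - 2·π^4/5 - 2·π^2/3 - 1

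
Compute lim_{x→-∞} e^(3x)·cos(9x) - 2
Evaluate the dominant behaviour as x → -∞; each term tends to a finite value or vanishes.
Limit = -2.

Final answer: -2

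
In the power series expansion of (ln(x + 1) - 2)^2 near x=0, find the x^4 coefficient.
Expand to order 4: (ln(x + 1) - 2)^2 = 23·x^4/12 - 7·x^3/3 + 3·x^2 - 4·x + 4 + O(x^5).
The coefficient of x^4 is 23/12.

Final answer: 23/12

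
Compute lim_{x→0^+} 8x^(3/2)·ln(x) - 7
The product is a 0·∞ indeterminate form at x → 0⁺.
Rewrite the product as 8·ln(x) / x^(-3/2) and apply L'Hôpital, or use the standard hierarchy x^(-3/2) ≫ |ln x| as x → 0⁺.
The indeterminate product → 0, so the limit = -7.

Final answer: -7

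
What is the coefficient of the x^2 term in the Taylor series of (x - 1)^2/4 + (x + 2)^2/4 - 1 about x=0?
Expand to order 2: (x - 1)^2/4 + (x + 2)^2/4 - 1 = x^2/2 + x/2 + 1/4 + O(x^3).
The coefficient of x^2 is 1/2.

Final answer: 1/2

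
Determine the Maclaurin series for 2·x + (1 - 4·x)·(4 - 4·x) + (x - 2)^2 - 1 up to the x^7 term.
17·x^2 - 22·x + 7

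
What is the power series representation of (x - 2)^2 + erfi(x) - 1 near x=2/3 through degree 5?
7/9 + erfi(2/3) + (-8·√(π) + 6·e^(4/9))·(x - 2/3)/(3·√(π)) + (3·√(π) + 4·e^(4/9))·(x - 2/3)^2/(3·√(π)) + 34·e^(4/9)·(x - 2/3)^3/(27·√(π)) + 70·e^(4/9)·(x - 2/3)^4/(81·√(π)) + 739·e^(4/9)·(x - 2/3)^5/(1215·√(π))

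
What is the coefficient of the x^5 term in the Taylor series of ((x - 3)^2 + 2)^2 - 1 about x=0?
Expand to order 5: ((x - 3)^2 + 2)^2 - 1 = x^4 - 12·x^3 + 58·x^2 - 132·x + 120 + O(x^6).
The coefficient of x^5 is 0.

Final answer: 0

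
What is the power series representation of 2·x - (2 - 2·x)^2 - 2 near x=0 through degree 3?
-4·x^2 + 10·x - 6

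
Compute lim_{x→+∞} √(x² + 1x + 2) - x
This is an ∞ − ∞ indeterminate form.
Multiply and divide by the conjugate √(x²+1x + 2) + x; the x² terms cancel, leaving (1x + 2)/(√(x²+1x + 2)+x) → 1/2.
Limit = 1/2.

Final answer: 1/2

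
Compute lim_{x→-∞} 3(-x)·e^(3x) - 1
The product is a 0·∞ indeterminate form at x → -∞.
Rewrite the product as 3(-x) / e^(-3x) (an ∞/∞ form) and apply L'Hôpital, or use the standard hierarchy e^(3|x|) ≫ |(-x)| as x → -∞.
The indeterminate product → 0, so the limit = -1.

Final answer: -1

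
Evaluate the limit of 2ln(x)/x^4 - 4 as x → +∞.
The quotient is an ∞/∞ indeterminate form as x → +∞.
The polynomial denominator x^4 dominates the logarithmic numerator (any positive power of x ≫ ln(x) as x → ∞), so the quotient → 0.
Adding the constant: 0 - 4 = -4. Limit = -4.

Final answer: -4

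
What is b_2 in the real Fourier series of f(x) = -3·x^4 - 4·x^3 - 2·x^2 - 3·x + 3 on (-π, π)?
b_2 = (1/π) ∫_{-π}^{π} f(x)·sin(2x) dx.
Evaluate the integral (use parity and integration by parts as needed): b_2 = -3 + 4·π^2.

Final answer: -3 + 4·π^2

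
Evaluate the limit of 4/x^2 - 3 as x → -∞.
Evaluate the dominant behaviour as x → -∞; each term tends to a finite value or vanishes.
Limit = -3.

Final answer: -3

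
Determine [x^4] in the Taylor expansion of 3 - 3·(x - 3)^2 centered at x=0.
Expand to order 4: 3 - 3·(x - 3)^2 = -3·x^2 + 18·x - 24 + O(x^5).
The coefficient of x^4 is 0.

Final answer: 0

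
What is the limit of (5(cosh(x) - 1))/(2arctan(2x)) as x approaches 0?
Both numerator and denominator → 0 as x → 0; this is a 0/0 indeterminate form.
Expand each to leading order near x = 0: numerator ~ 5·x^2/2, denominator ~ 4·x.
The limit of the ratio is 0.

Final answer: 0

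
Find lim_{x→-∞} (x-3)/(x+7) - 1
Evaluate the dominant behaviour as x → -∞; each term tends to a finite value or vanishes.
Limit = 0.

Final answer: 0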